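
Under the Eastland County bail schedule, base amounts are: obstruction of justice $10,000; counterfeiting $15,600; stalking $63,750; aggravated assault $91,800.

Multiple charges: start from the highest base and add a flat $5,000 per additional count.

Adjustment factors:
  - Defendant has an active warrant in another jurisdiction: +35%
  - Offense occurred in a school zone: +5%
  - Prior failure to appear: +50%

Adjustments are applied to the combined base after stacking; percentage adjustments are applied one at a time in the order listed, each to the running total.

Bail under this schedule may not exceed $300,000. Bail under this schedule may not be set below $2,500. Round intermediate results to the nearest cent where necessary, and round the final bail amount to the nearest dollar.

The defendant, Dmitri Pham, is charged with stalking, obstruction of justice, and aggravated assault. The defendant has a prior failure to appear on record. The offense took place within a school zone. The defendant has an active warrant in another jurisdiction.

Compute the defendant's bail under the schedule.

$216,452

Base amounts from the schedule: stalking $63,750; obstruction of justice $10,000; aggravated assault $91,800.
Stacking rule: highest base plus $5,000 per additional charge. Highest is aggravated assault at $91,800; 2 additional charges → +$10,000. Combined base = $101,800.
Defendant has an active warrant in another jurisdiction (+35%): $101,800 × 1.35 = $137,430.
Offense occurred in a school zone (+5%): $137,430 × 1.05 = $144,301.50.
Prior failure to appear (+50%): $144,301.50 × 1.5 = $216,452.25.
$216,452.25 is within the $300,000 maximum.
$216,452.25 is at or above the $2,500 minimum.
Rounded to the nearest dollar: $216,452.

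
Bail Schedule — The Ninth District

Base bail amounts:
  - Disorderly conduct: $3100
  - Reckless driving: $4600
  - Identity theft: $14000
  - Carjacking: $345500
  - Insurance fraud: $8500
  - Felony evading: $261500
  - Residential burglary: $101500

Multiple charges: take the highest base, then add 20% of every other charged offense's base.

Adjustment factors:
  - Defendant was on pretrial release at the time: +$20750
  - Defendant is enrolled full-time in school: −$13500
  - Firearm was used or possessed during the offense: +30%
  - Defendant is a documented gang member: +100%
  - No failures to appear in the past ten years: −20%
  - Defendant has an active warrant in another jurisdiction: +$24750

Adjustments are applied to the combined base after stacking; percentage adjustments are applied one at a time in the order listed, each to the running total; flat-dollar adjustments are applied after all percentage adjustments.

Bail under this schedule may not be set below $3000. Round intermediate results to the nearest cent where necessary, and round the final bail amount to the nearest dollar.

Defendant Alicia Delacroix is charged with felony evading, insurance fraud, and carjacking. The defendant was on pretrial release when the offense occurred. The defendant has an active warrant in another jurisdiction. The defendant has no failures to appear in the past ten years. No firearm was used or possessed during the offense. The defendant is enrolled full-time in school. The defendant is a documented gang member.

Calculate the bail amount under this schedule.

$671200

Base amounts from the schedule: felony evading $261500; insurance fraud $8500; carjacking $345500.
Stacking rule: highest base plus 20% of each additional charge. Highest is carjacking at $345500. Additional: $261500 × 20% = $52300; $8500 × 20% = $1700. Combined base = $345500 + $54000 = $399500.
Defendant is a documented gang member (+100%): $399500 × 2 = $799000.
No failures to appear in the past ten years (−20%): $799000 × 0.8 = $639200.
Defendant was on pretrial release at the time (+$20750 flat): $639200 + $20750 = $659950.
Defendant is enrolled full-time in school (−$13500 flat): $659950 − $13500 = $646450.
Defendant has an active warrant in another jurisdiction (+$24750 flat): $646450 + $24750 = $671200.
$671200 is at or above the $3000 minimum.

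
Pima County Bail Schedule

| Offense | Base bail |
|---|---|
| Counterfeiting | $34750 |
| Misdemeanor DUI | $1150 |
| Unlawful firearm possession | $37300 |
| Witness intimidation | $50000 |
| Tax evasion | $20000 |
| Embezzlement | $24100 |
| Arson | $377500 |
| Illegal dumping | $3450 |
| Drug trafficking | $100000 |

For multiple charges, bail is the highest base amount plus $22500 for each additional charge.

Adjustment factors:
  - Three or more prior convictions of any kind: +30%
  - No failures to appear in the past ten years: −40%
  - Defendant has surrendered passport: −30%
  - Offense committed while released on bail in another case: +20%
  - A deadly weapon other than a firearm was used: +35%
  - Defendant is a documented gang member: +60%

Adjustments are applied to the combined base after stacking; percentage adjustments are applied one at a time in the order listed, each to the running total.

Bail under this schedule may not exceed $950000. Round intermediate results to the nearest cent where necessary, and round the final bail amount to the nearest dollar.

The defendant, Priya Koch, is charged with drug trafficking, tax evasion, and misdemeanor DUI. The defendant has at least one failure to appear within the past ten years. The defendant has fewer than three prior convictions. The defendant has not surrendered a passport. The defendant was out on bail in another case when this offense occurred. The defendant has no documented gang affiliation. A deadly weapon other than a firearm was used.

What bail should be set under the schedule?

Base amounts from the schedule: drug trafficking $100000; tax evasion $20000; misdemeanor DUI $1150.
Stacking rule: highest base plus $22500 per additional charge. Highest is drug trafficking at $100000; 2 additional charges → +$45000. Combined base = $145000.
Offense committed while released on bail in another case (+20%): $145000 × 1.2 = $174000.
A deadly weapon other than a firearm was used (+35%): $174000 × 1.35 = $234900.
$234900 is within the $950000 maximum.

$234900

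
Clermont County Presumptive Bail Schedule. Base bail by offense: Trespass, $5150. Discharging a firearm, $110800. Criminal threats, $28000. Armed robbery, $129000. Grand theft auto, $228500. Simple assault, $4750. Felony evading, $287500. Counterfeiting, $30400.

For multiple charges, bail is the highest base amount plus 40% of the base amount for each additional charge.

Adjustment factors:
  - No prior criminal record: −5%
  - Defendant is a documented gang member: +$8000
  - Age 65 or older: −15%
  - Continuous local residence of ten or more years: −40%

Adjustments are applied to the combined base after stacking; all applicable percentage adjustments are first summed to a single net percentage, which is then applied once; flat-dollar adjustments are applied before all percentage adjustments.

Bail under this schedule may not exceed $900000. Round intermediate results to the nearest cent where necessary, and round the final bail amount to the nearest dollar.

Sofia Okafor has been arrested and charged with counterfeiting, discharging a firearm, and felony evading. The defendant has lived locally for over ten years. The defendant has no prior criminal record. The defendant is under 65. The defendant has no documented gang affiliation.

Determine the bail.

Base amounts from the schedule: counterfeiting $30400; discharging a firearm $110800; felony evading $287500.
Stacking rule: highest base plus 40% of each additional charge. Highest is felony evading at $287500. Additional: $30400 × 40% = $12160; $110800 × 40% = $44320. Combined base = $287500 + $56480 = $343980.
Net percentage adjustment: −5% −40% = −45%. $343980 × 0.55 = $189189.
$189189 is within the $900000 maximum.

$189189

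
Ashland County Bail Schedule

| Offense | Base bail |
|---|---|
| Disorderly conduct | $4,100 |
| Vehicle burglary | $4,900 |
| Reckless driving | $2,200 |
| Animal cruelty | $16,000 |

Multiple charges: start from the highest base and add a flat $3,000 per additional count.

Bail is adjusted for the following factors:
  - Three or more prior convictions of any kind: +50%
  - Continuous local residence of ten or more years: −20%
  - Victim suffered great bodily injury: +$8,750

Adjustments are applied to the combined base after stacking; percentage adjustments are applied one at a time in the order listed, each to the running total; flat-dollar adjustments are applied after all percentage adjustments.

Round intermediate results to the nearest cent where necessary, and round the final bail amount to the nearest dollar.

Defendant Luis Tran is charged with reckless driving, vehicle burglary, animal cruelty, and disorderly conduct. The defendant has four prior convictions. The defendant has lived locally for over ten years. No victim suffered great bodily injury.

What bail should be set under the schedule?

Base amounts from the schedule: reckless driving $2,200; vehicle burglary $4,900; animal cruelty $16,000; disorderly conduct $4,100.
Stacking rule: highest base plus $3,000 per additional charge. Highest is animal cruelty at $16,000; 3 additional charges → +$9,000. Combined base = $25,000.
Three or more prior convictions of any kind (+50%): $25,000 × 1.5 = $37,500.
Continuous local residence of ten or more years (−20%): $37,500 × 0.8 = $30,000.

$30,000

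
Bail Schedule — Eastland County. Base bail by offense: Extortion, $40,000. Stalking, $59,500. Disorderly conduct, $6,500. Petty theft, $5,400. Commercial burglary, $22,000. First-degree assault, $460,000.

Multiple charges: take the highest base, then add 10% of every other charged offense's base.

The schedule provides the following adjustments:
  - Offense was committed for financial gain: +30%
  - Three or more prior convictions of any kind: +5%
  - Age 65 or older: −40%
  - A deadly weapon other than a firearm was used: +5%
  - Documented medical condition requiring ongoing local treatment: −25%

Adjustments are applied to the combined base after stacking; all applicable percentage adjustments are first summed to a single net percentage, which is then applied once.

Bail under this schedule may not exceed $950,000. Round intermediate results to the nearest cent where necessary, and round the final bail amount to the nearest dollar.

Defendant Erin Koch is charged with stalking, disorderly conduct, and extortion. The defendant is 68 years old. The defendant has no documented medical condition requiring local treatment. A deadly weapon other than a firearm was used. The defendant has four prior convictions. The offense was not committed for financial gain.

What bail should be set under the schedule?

Base amounts from the schedule: stalking $59,500; disorderly conduct $6,500; extortion $40,000.
Stacking rule: highest base plus 10% of each additional charge. Highest is stalking at $59,500. Additional: $6,500 × 10% = $650; $40,000 × 10% = $4,000. Combined base = $59,500 + $4,650 = $64,150.
Net percentage adjustment: +5% −40% +5% = −30%. $64,150 × 0.7 = $44,905.
$44,905 is within the $950,000 maximum.

$44,905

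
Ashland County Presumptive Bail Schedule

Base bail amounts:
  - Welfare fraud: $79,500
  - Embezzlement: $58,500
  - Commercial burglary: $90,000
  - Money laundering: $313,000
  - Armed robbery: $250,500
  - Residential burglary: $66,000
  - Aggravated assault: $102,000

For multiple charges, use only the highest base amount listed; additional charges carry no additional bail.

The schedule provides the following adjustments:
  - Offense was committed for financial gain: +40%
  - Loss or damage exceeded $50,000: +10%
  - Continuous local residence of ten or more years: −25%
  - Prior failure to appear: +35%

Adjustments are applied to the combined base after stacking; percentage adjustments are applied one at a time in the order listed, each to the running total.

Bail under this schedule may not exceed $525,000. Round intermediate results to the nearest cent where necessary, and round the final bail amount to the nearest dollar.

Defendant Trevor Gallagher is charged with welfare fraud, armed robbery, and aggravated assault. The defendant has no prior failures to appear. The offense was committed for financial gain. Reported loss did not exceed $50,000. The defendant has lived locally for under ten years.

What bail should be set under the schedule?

$350,700

Base amounts from the schedule: welfare fraud $79,500; armed robbery $250,500; aggravated assault $102,000.
Stacking rule: use the highest base only. Highest is armed robbery at $250,500. Combined base = $250,500.
Offense was committed for financial gain (+40%): $250,500 × 1.4 = $350,700.
$350,700 is within the $525,000 maximum.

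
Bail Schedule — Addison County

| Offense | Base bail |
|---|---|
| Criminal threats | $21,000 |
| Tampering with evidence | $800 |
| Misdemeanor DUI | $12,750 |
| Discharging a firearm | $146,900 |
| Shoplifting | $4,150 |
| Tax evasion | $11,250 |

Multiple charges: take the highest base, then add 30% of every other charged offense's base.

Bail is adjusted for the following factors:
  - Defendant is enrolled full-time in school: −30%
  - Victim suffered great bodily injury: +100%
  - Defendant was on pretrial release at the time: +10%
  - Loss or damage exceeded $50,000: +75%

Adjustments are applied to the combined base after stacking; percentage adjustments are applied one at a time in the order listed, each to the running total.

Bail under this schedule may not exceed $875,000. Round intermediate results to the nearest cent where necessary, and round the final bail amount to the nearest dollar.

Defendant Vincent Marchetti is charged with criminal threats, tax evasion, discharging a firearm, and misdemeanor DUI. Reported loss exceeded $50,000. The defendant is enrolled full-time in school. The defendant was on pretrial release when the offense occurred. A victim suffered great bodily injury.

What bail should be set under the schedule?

$432,278

Base amounts from the schedule: criminal threats $21,000; tax evasion $11,250; discharging a firearm $146,900; misdemeanor DUI $12,750.
Stacking rule: highest base plus 30% of each additional charge. Highest is discharging a firearm at $146,900. Additional: $21,000 × 30% = $6,300; $11,250 × 30% = $3,375; $12,750 × 30% = $3,825. Combined base = $146,900 + $13,500 = $160,400.
Defendant is enrolled full-time in school (−30%): $160,400 × 0.7 = $112,280.
Victim suffered great bodily injury (+100%): $112,280 × 2 = $224,560.
Defendant was on pretrial release at the time (+10%): $224,560 × 1.1 = $247,016.
Loss or damage exceeded $50,000 (+75%): $247,016 × 1.75 = $432,278.
$432,278 is within the $875,000 maximum.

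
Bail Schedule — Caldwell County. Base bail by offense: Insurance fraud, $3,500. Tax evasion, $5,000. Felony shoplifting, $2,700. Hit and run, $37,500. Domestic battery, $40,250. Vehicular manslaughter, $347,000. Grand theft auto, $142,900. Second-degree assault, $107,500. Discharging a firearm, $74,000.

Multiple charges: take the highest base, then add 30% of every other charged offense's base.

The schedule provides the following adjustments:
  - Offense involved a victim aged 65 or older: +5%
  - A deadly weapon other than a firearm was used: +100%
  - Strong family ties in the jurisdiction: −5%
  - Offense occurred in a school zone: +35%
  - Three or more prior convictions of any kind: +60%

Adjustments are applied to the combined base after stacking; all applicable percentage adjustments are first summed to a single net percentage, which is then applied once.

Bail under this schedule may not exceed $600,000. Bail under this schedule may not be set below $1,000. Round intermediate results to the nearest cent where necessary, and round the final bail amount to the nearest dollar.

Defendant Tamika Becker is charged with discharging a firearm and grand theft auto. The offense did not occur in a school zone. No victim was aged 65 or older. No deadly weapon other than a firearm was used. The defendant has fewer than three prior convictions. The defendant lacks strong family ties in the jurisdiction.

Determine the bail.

Base amounts from the schedule: discharging a firearm $74,000; grand theft auto $142,900.
Stacking rule: highest base plus 30% of each additional charge. Highest is grand theft auto at $142,900. Additional: $74,000 × 30% = $22,200. Combined base = $142,900 + $22,200 = $165,100.
No adjustment factors apply to this defendant.
$165,100 is within the $600,000 maximum.
$165,100 is at or above the $1,000 minimum.

$165,100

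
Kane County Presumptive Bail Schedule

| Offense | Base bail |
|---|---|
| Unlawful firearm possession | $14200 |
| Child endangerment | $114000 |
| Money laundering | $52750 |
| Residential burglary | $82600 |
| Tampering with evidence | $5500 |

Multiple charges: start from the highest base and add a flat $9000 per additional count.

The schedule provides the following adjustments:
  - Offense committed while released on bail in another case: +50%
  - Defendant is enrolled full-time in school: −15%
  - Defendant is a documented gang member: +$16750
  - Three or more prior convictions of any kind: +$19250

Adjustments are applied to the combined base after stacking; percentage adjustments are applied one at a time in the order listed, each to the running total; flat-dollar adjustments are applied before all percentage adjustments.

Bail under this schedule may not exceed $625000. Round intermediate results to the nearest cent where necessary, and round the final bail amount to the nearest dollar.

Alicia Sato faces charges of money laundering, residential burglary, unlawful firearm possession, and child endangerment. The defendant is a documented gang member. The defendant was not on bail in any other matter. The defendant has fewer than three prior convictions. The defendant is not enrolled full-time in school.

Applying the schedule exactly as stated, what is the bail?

$157750

Base amounts from the schedule: money laundering $52750; residential burglary $82600; unlawful firearm possession $14200; child endangerment $114000.
Stacking rule: highest base plus $9000 per additional charge. Highest is child endangerment at $114000; 3 additional charges → +$27000. Combined base = $141000.
Defendant is a documented gang member (+$16750 flat): $141000 + $16750 = $157750.
$157750 is within the $625000 maximum.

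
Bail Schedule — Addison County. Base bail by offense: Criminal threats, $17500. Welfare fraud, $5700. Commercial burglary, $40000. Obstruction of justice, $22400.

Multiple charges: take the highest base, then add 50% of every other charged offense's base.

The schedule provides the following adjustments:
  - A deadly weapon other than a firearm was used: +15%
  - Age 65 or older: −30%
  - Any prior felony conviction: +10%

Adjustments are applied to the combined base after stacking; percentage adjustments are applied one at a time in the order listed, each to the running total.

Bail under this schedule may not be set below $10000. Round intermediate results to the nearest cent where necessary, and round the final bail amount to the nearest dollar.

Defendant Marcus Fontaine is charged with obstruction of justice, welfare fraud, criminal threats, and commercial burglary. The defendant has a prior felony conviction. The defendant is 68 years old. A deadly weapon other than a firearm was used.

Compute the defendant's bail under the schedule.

Base amounts from the schedule: obstruction of justice $22400; welfare fraud $5700; criminal threats $17500; commercial burglary $40000.
Stacking rule: highest base plus 50% of each additional charge. Highest is commercial burglary at $40000. Additional: $22400 × 50% = $11200; $5700 × 50% = $2850; $17500 × 50% = $8750. Combined base = $40000 + $22800 = $62800.
A deadly weapon other than a firearm was used (+15%): $62800 × 1.15 = $72220.
Age 65 or older (−30%): $72220 × 0.7 = $50554.
Any prior felony conviction (+10%): $50554 × 1.1 = $55609.40.
$55609.40 is at or above the $10000 minimum.
Rounded to the nearest dollar: $55609.

$55609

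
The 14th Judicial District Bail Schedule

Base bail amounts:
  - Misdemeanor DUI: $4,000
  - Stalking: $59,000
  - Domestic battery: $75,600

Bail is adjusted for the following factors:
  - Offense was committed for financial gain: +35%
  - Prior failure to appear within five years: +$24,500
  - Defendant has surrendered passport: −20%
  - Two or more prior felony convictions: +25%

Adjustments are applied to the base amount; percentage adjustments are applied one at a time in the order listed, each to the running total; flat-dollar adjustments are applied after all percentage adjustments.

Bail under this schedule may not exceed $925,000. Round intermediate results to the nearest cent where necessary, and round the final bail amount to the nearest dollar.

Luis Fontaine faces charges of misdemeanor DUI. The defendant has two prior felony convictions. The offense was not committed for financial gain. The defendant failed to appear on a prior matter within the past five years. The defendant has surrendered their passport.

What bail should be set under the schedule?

$28,500

Base amounts from the schedule: misdemeanor DUI $4,000.
Single charge. Combined base = $4,000.
Defendant has surrendered passport (−20%): $4,000 × 0.8 = $3,200.
Two or more prior felony convictions (+25%): $3,200 × 1.25 = $4,000.
Prior failure to appear within five years (+$24,500 flat): $4,000 + $24,500 = $28,500.
$28,500 is within the $925,000 maximum.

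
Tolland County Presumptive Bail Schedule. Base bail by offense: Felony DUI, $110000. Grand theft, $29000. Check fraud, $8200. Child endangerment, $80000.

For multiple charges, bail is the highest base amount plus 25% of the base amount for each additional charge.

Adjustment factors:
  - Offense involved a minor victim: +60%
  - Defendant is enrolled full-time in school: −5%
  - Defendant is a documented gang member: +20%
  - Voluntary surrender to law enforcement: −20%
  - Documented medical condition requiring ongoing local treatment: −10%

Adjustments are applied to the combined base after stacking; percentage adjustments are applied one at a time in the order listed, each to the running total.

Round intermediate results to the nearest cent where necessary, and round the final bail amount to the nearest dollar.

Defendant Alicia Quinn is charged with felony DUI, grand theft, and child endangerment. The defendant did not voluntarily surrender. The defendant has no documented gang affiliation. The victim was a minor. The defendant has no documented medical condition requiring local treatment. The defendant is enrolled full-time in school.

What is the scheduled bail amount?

Base amounts from the schedule: felony DUI $110000; grand theft $29000; child endangerment $80000.
Stacking rule: highest base plus 25% of each additional charge. Highest is felony DUI at $110000. Additional: $29000 × 25% = $7250; $80000 × 25% = $20000. Combined base = $110000 + $27250 = $137250.
Offense involved a minor victim (+60%): $137250 × 1.6 = $219600.
Defendant is enrolled full-time in school (−5%): $219600 × 0.95 = $208620.

$208620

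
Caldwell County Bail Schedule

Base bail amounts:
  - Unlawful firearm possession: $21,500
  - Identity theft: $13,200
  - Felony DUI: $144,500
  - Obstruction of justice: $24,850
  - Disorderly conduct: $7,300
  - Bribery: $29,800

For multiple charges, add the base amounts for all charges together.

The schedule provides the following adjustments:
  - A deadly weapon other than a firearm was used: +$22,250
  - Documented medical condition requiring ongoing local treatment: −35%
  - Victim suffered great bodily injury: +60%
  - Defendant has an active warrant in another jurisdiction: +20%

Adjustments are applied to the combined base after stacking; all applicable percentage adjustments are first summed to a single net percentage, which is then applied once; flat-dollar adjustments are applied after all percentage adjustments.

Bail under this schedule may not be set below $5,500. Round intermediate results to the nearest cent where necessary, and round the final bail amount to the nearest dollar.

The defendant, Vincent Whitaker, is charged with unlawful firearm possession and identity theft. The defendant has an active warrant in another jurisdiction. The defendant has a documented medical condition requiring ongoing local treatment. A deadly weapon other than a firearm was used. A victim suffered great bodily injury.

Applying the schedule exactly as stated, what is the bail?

Base amounts from the schedule: unlawful firearm possession $21,500; identity theft $13,200.
Stacking rule: sum of all bases. $21,500 + $13,200 = $34,700.
Net percentage adjustment: −35% +60% +20% = +45%. $34,700 × 1.45 = $50,315.
A deadly weapon other than a firearm was used (+$22,250 flat): $50,315 + $22,250 = $72,565.
$72,565 is at or above the $5,500 minimum.

$72,565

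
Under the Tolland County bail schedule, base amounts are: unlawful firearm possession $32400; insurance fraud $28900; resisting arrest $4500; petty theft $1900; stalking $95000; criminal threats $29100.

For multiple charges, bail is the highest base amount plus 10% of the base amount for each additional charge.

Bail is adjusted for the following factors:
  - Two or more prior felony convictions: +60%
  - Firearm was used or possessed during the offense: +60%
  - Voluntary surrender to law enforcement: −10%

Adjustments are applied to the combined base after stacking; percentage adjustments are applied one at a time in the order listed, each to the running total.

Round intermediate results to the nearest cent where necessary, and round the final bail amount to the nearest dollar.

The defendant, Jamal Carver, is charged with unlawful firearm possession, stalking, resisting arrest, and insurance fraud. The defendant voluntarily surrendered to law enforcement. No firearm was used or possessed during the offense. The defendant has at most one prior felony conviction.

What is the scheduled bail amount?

$91422

Base amounts from the schedule: unlawful firearm possession $32400; stalking $95000; resisting arrest $4500; insurance fraud $28900.
Stacking rule: highest base plus 10% of each additional charge. Highest is stalking at $95000. Additional: $32400 × 10% = $3240; $4500 × 10% = $450; $28900 × 10% = $2890. Combined base = $95000 + $6580 = $101580.
Voluntary surrender to law enforcement (−10%): $101580 × 0.9 = $91422.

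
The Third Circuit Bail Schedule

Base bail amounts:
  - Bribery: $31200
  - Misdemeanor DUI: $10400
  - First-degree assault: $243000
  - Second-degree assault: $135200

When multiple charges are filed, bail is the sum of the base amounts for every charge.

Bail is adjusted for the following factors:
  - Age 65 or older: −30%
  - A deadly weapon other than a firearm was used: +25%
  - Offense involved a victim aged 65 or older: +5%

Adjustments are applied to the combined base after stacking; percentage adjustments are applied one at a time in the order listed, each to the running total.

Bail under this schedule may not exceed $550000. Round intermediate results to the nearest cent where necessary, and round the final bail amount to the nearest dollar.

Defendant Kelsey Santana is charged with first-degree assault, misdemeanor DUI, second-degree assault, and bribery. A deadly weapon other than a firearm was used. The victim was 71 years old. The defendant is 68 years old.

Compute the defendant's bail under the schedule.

$385691

Base amounts from the schedule: first-degree assault $243000; misdemeanor DUI $10400; second-degree assault $135200; bribery $31200.
Stacking rule: sum of all bases. $243000 + $10400 + $135200 + $31200 = $419800.
Age 65 or older (−30%): $419800 × 0.7 = $293860.
A deadly weapon other than a firearm was used (+25%): $293860 × 1.25 = $367325.
Offense involved a victim aged 65 or older (+5%): $367325 × 1.05 = $385691.25.
$385691.25 is within the $550000 maximum.
Rounded to the nearest dollar: $385691.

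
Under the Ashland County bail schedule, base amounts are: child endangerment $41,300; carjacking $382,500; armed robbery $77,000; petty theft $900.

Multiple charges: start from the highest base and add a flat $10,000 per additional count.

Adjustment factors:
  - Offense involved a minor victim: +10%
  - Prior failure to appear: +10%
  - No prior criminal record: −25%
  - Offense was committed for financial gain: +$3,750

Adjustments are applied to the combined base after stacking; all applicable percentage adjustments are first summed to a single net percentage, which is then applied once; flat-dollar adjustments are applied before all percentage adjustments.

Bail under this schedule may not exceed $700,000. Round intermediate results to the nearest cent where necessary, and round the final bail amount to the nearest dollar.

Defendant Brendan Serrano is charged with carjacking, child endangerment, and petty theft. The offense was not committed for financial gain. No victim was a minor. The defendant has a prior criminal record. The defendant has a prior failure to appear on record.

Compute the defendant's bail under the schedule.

$442,750

Base amounts from the schedule: carjacking $382,500; child endangerment $41,300; petty theft $900.
Stacking rule: highest base plus $10,000 per additional charge. Highest is carjacking at $382,500; 2 additional charges → +$20,000. Combined base = $402,500.
Prior failure to appear (+10%): $402,500 × 1.1 = $442,750.
$442,750 is within the $700,000 maximum.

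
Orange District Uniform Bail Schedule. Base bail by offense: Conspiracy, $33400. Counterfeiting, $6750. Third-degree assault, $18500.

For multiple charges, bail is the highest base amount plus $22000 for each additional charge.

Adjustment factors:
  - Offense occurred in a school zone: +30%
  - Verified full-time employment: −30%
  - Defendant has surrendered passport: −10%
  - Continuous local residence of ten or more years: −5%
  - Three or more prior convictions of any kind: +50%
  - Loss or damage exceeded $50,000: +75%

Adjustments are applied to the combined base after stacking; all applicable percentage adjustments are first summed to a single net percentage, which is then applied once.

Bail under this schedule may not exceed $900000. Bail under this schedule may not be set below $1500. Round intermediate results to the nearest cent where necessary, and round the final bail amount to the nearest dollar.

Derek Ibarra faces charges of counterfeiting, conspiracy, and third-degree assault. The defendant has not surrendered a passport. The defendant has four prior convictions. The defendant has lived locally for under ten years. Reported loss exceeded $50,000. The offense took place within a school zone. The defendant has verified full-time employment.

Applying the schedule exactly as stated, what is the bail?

Base amounts from the schedule: counterfeiting $6750; conspiracy $33400; third-degree assault $18500.
Stacking rule: highest base plus $22000 per additional charge. Highest is conspiracy at $33400; 2 additional charges → +$44000. Combined base = $77400.
Net percentage adjustment: +30% −30% +50% +75% = +125%. $77400 × 2.25 = $174150.
$174150 is within the $900000 maximum.
$174150 is at or above the $1500 minimum.

$174150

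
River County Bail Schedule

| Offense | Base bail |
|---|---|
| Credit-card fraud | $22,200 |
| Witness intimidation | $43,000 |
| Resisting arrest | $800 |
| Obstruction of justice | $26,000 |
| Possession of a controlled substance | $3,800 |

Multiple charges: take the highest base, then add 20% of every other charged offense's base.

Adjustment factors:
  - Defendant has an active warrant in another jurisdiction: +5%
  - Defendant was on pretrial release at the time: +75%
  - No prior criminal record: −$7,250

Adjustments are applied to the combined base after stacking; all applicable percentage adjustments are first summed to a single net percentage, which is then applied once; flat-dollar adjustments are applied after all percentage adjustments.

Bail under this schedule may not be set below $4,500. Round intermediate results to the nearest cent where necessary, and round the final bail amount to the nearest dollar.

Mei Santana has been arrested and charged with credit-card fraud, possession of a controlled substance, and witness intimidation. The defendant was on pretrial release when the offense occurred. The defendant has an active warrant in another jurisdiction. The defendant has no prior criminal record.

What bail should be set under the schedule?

Base amounts from the schedule: credit-card fraud $22,200; possession of a controlled substance $3,800; witness intimidation $43,000.
Stacking rule: highest base plus 20% of each additional charge. Highest is witness intimidation at $43,000. Additional: $22,200 × 20% = $4,440; $3,800 × 20% = $760. Combined base = $43,000 + $5,200 = $48,200.
Net percentage adjustment: +5% +75% = +80%. $48,200 × 1.8 = $86,760.
No prior criminal record (−$7,250 flat): $86,760 − $7,250 = $79,510.
$79,510 is at or above the $4,500 minimum.

$79,510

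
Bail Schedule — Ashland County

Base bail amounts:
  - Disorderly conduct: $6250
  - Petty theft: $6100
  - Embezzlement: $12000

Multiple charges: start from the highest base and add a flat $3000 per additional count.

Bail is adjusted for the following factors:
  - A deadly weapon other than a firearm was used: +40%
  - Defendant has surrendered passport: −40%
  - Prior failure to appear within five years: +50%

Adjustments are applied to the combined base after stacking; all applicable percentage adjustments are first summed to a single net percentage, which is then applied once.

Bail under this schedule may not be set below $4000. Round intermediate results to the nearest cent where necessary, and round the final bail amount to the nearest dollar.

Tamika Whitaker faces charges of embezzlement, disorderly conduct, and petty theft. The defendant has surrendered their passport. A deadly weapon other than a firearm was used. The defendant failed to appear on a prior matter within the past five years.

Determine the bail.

Base amounts from the schedule: embezzlement $12000; disorderly conduct $6250; petty theft $6100.
Stacking rule: highest base plus $3000 per additional charge. Highest is embezzlement at $12000; 2 additional charges → +$6000. Combined base = $18000.
Net percentage adjustment: +40% −40% +50% = +50%. $18000 × 1.5 = $27000.
$27000 is at or above the $4000 minimum.

$27000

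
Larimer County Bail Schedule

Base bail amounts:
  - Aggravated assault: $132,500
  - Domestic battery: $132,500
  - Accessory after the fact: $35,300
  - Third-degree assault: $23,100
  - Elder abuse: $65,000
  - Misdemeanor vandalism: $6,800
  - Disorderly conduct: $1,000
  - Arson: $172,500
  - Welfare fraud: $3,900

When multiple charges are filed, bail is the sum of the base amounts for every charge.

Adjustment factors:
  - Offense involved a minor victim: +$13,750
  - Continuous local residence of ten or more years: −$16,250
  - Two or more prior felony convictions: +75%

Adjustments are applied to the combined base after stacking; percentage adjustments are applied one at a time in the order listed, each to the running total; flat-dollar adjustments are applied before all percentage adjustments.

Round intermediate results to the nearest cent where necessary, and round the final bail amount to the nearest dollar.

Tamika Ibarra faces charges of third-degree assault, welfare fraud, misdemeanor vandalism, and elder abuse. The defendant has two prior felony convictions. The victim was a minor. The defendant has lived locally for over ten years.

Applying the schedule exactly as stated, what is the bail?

$168,525

Base amounts from the schedule: third-degree assault $23,100; welfare fraud $3,900; misdemeanor vandalism $6,800; elder abuse $65,000.
Stacking rule: sum of all bases. $23,100 + $3,900 + $6,800 + $65,000 = $98,800.
Offense involved a minor victim (+$13,750 flat): $98,800 + $13,750 = $112,550.
Continuous local residence of ten or more years (−$16,250 flat): $112,550 − $16,250 = $96,300.
Two or more prior felony convictions (+75%): $96,300 × 1.75 = $168,525.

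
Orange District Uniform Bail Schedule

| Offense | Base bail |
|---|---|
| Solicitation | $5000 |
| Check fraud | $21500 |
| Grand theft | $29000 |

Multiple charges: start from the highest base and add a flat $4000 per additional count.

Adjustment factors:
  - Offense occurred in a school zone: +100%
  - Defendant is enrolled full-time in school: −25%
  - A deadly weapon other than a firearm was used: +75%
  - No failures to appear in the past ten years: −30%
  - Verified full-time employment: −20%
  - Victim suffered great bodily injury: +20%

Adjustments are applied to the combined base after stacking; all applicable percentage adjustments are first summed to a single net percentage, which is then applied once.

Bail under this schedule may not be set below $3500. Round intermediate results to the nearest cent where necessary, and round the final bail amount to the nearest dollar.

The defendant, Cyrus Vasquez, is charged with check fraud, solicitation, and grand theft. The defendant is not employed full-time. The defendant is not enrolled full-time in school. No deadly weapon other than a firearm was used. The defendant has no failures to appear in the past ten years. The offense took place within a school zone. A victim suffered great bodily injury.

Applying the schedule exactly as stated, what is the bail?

Base amounts from the schedule: check fraud $21500; solicitation $5000; grand theft $29000.
Stacking rule: highest base plus $4000 per additional charge. Highest is grand theft at $29000; 2 additional charges → +$8000. Combined base = $37000.
Net percentage adjustment: +100% −30% +20% = +90%. $37000 × 1.9 = $70300.
$70300 is at or above the $3500 minimum.

$70300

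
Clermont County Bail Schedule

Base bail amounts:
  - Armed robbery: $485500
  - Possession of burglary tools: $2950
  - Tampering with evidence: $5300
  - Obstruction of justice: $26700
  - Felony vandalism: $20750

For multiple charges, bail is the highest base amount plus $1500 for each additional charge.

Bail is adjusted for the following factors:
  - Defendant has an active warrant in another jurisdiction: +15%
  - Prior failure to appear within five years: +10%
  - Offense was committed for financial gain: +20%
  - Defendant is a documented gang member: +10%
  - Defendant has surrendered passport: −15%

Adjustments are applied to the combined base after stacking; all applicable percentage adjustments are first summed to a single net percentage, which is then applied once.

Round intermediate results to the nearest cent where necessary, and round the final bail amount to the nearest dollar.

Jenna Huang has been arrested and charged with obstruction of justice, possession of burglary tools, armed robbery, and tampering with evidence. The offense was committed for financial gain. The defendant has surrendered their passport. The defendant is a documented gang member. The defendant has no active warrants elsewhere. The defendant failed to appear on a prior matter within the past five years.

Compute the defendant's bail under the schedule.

Base amounts from the schedule: obstruction of justice $26700; possession of burglary tools $2950; armed robbery $485500; tampering with evidence $5300.
Stacking rule: highest base plus $1500 per additional charge. Highest is armed robbery at $485500; 3 additional charges → +$4500. Combined base = $490000.
Net percentage adjustment: +10% +20% +10% −15% = +25%. $490000 × 1.25 = $612500.

$612500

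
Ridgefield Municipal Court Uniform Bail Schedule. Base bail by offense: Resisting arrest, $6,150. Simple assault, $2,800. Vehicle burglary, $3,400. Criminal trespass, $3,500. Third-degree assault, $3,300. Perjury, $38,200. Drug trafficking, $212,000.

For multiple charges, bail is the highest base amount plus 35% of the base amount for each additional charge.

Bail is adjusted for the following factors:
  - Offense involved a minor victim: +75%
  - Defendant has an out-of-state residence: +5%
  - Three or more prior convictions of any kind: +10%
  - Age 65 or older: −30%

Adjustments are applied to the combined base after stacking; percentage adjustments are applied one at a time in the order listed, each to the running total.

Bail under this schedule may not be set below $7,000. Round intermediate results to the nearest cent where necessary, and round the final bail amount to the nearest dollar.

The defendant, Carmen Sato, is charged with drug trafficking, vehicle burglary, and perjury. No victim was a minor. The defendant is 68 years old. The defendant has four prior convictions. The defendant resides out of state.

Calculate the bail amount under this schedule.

$183,174

Base amounts from the schedule: drug trafficking $212,000; vehicle burglary $3,400; perjury $38,200.
Stacking rule: highest base plus 35% of each additional charge. Highest is drug trafficking at $212,000. Additional: $3,400 × 35% = $1,190; $38,200 × 35% = $13,370. Combined base = $212,000 + $14,560 = $226,560.
Defendant has an out-of-state residence (+5%): $226,560 × 1.05 = $237,888.
Three or more prior convictions of any kind (+10%): $237,888 × 1.1 = $261,676.80.
Age 65 or older (−30%): $261,676.80 × 0.7 = $183,173.76.
$183,173.76 is at or above the $7,000 minimum.
Rounded to the nearest dollar: $183,174.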